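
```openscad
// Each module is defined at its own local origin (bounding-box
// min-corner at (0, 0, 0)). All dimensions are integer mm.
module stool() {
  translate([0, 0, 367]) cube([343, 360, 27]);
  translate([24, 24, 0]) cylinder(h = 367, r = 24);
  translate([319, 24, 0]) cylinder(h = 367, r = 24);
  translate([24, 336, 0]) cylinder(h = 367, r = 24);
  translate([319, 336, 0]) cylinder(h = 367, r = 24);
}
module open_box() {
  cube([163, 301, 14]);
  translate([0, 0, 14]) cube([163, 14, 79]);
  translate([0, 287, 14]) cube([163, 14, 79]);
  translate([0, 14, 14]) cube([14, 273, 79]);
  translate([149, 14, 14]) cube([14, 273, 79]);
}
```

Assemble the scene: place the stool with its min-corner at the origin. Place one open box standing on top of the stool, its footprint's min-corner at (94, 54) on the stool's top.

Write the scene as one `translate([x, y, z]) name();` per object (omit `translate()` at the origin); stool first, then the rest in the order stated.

stool();
translate([94, 54, 394]) open_box();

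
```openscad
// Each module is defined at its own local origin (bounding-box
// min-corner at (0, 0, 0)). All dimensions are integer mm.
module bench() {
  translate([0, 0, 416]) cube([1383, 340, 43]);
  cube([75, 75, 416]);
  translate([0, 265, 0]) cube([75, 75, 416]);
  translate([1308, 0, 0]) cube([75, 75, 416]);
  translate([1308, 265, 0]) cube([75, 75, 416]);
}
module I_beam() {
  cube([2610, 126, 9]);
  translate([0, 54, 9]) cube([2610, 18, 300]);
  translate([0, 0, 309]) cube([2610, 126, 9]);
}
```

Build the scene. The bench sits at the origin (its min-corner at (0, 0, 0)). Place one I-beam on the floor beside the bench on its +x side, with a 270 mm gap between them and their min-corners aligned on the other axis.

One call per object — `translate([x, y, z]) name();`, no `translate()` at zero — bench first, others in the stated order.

bench();
translate([1653, 0, 0]) I_beam();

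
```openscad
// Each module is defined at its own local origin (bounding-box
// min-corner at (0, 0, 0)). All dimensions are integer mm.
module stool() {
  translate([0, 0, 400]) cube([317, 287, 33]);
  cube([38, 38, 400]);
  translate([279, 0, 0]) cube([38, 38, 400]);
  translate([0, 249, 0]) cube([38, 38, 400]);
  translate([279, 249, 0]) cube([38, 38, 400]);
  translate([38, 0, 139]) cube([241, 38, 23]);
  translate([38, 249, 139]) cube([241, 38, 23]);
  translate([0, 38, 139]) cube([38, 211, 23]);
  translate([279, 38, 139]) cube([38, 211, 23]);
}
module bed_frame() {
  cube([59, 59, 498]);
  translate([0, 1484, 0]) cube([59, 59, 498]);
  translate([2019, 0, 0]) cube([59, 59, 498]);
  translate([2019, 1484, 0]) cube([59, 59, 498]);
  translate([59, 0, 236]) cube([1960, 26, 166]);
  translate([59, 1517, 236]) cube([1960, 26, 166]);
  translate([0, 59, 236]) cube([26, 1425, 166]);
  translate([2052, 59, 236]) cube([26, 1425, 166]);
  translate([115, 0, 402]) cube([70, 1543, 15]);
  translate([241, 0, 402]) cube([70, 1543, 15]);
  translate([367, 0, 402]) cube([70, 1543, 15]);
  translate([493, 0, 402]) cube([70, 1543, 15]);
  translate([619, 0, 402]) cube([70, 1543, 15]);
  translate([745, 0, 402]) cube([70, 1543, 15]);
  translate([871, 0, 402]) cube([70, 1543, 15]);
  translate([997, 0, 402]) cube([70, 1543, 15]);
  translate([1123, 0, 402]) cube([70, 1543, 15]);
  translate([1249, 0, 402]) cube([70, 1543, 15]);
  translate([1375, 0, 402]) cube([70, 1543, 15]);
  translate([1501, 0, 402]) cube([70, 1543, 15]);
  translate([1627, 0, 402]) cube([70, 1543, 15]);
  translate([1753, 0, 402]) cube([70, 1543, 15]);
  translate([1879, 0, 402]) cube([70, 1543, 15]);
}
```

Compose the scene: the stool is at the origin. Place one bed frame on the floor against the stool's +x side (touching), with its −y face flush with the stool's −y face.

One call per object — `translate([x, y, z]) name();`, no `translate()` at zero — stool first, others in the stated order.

stool();
translate([317, 0, 0]) bed_frame();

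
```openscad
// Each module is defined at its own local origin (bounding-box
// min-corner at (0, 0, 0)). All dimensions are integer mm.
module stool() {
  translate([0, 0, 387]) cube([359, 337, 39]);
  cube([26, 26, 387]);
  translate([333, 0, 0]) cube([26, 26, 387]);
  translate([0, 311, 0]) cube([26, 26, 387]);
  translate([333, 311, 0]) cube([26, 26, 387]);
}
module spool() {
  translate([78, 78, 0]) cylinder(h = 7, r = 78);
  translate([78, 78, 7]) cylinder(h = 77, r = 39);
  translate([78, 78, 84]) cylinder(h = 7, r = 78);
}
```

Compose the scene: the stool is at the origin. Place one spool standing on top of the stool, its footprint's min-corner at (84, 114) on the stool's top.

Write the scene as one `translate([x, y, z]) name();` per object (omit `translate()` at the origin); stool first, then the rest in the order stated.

stool();
translate([84, 114, 426]) spool();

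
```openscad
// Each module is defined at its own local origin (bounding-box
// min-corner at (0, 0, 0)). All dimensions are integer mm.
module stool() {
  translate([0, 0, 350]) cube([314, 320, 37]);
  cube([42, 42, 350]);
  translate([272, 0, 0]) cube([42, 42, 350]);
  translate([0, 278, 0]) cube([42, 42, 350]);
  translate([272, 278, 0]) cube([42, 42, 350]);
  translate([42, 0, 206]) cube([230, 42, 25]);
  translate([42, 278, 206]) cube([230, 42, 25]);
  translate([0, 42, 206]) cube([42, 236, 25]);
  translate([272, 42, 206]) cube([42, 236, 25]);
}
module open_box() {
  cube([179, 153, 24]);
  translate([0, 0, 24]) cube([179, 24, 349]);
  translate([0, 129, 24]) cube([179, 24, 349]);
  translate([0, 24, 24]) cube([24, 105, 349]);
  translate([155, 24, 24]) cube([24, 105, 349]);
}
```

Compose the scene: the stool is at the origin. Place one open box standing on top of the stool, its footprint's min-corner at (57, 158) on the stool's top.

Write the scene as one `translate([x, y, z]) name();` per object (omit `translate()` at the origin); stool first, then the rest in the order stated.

stool();
translate([57, 158, 387]) open_box();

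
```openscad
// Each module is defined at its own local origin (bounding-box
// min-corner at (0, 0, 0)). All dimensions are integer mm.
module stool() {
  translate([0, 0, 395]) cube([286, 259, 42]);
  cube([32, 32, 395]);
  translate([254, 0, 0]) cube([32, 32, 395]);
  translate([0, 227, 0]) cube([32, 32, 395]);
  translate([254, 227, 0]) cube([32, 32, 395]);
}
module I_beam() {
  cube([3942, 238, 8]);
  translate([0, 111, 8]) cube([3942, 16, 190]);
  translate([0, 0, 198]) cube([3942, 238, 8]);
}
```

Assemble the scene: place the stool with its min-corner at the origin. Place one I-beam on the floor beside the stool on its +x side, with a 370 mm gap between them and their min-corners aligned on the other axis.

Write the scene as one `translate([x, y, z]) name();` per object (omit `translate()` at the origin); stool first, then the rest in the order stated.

stool();
translate([656, 0, 0]) I_beam();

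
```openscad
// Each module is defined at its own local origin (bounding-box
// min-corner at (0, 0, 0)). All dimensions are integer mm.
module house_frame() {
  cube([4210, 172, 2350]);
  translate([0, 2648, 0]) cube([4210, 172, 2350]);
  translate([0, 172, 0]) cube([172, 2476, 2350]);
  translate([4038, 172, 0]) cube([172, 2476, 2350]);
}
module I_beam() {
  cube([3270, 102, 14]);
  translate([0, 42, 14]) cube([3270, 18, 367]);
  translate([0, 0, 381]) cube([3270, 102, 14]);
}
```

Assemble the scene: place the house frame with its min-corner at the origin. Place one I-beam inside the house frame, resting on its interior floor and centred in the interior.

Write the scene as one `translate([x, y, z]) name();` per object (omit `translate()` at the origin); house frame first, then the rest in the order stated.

house_frame();
translate([470, 1359, 0]) I_beam();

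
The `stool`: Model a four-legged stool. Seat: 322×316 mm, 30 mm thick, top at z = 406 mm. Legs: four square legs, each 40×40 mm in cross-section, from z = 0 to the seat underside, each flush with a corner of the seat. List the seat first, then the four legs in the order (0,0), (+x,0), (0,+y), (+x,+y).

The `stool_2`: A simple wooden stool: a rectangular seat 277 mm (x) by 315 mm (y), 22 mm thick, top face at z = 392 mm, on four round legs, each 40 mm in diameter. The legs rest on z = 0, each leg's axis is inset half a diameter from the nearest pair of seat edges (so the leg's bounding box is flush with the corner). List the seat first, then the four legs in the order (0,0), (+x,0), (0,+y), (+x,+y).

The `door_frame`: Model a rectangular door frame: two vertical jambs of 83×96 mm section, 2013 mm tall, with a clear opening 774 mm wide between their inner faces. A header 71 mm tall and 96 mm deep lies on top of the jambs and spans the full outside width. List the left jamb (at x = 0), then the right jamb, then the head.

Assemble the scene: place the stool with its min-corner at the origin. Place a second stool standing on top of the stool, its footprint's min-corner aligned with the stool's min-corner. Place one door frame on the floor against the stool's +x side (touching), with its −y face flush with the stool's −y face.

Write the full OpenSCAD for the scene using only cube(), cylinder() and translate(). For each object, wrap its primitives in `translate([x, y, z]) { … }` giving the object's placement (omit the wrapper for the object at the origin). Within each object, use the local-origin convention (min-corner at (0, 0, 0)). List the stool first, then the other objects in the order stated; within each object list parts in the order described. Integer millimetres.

translate([0, 0, 376]) cube([322, 316, 30]);
cube([40, 40, 376]);
translate([282, 0, 0]) cube([40, 40, 376]);
translate([0, 276, 0]) cube([40, 40, 376]);
translate([282, 276, 0]) cube([40, 40, 376]);
translate([0, 0, 406]) {
  translate([0, 0, 370]) cube([277, 315, 22]);
  translate([20, 20, 0]) cylinder(h = 370, r = 20);
  translate([257, 20, 0]) cylinder(h = 370, r = 20);
  translate([20, 295, 0]) cylinder(h = 370, r = 20);
  translate([257, 295, 0]) cylinder(h = 370, r = 20);
}
translate([322, 0, 0]) {
  cube([83, 96, 2013]);
  translate([857, 0, 0]) cube([83, 96, 2013]);
  translate([0, 0, 2013]) cube([940, 96, 71]);
}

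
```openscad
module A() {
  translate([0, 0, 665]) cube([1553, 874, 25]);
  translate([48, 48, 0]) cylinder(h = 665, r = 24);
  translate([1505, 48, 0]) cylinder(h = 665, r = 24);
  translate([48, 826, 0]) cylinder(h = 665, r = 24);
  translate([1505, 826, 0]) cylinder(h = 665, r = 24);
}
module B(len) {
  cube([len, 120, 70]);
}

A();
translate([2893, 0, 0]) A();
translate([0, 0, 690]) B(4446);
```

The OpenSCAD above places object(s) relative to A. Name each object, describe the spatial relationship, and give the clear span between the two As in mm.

Second table starts at x = 2893; first ends at x = 1553; clear span = 2893 − 1553 = 1340 mm.

A is a table. B is a beam. A beam spans the tops of two tables. The clear span between the two tables is 1340 mm.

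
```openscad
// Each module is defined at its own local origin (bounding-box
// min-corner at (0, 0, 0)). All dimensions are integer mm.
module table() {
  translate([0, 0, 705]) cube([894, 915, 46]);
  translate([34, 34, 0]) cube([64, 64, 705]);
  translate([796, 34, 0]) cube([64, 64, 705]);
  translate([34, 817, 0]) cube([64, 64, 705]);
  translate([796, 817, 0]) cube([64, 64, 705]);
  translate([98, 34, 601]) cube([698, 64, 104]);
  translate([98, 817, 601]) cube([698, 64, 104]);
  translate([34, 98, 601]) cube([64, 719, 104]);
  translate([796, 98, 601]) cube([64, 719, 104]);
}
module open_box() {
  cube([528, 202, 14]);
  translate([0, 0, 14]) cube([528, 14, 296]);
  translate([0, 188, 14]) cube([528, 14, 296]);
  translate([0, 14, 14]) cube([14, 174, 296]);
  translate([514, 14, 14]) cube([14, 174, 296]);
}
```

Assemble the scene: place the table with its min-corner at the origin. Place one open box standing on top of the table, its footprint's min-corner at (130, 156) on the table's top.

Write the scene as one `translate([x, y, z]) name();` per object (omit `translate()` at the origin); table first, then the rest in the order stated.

table();
translate([130, 156, 751]) open_box();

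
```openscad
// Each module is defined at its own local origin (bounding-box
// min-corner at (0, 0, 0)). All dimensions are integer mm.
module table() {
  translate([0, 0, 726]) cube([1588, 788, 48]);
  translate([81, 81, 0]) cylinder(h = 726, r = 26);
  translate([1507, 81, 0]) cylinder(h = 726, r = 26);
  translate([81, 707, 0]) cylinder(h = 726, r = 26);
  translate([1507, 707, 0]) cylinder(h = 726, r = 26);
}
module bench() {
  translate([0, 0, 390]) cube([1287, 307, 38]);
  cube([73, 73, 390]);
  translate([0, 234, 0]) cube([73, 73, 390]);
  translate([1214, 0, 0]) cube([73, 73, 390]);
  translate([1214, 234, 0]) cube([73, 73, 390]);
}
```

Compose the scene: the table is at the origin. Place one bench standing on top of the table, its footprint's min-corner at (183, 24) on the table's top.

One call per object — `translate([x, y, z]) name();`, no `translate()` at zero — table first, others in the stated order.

table();
translate([183, 24, 774]) bench();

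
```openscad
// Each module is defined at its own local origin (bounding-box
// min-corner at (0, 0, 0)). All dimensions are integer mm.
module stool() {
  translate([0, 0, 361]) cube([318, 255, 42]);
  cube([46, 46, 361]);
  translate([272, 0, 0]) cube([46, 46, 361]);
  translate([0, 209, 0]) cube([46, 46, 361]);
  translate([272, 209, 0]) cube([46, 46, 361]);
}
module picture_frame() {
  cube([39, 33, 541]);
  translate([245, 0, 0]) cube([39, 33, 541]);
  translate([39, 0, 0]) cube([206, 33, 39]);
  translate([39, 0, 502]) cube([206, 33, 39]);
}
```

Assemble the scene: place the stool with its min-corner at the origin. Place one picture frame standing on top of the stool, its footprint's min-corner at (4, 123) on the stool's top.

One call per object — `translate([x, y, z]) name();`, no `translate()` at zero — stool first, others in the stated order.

stool();
translate([4, 123, 403]) picture_frame();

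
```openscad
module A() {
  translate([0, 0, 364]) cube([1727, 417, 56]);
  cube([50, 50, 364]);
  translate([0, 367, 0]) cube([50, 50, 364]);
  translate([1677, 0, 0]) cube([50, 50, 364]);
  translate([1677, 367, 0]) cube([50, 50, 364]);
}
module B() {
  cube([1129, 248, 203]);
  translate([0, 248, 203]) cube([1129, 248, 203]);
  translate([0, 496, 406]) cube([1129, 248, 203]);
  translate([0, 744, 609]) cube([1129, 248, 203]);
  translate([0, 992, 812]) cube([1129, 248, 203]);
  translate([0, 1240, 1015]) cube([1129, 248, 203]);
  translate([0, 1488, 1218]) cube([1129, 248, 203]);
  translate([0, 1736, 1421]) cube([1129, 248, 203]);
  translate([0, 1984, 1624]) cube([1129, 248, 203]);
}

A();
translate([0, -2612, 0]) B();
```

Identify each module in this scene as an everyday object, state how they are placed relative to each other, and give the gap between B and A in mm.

A is a bench. B is a staircase. The staircase is on the floor beside the bench on its −y side. The gap between the staircase and the bench is 380 mm.

The staircase's nearest face is 380 mm from the bench's −y face.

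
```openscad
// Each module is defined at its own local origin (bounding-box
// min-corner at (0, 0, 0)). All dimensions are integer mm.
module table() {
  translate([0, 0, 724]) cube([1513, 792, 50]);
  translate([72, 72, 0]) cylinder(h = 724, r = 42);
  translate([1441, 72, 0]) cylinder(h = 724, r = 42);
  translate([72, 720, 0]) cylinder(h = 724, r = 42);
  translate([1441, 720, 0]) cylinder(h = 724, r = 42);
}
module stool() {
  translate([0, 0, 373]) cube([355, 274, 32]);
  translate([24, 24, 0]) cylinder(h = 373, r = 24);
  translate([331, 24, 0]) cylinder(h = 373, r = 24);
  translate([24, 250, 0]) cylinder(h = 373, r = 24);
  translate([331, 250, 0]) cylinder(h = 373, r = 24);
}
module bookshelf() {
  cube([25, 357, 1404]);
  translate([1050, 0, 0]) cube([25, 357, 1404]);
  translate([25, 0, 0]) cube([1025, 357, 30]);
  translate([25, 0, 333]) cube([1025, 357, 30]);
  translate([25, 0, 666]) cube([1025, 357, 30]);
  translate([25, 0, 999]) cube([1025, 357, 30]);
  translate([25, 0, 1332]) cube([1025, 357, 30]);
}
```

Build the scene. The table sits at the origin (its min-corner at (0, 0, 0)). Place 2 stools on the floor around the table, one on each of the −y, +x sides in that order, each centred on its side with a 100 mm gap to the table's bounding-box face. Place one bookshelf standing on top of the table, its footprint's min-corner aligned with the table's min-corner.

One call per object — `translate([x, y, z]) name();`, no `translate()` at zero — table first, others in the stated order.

table();
translate([579, -374, 0]) stool();
translate([1613, 259, 0]) stool();
translate([0, 0, 774]) bookshelf();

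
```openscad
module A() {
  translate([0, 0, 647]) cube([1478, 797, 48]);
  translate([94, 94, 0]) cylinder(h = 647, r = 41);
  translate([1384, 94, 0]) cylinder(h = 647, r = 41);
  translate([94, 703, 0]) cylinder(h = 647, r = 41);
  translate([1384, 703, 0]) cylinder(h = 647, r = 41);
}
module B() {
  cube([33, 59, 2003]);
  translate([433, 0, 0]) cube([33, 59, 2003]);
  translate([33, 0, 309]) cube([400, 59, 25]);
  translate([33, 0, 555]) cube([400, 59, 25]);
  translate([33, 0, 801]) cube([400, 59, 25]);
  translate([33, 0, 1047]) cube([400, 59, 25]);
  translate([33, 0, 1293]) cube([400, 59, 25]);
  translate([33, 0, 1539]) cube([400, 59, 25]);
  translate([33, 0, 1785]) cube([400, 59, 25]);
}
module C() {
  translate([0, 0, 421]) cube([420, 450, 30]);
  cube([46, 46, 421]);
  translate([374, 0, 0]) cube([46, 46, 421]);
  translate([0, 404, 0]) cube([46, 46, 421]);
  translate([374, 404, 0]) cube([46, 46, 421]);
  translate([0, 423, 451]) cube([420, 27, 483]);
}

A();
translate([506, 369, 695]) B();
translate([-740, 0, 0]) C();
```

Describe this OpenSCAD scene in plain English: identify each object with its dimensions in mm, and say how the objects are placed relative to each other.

A is a rectangular dining table. The top is 1478×797×48 mm with its upper surface at z = 695 mm. It stands on four round legs of 82 mm diameter, each leg's bounding box inset 53 mm from the nearest pair of top edges, running from the floor to the underside of the top.

B is a straight ladder. Two 33×59 mm vertical rails, 2003 mm tall, stand 466 mm apart (outside-to-outside) with their front faces coplanar on the −y side. 7 rungs, each 59 mm deep and 25 mm tall, span between the inner faces of the rails, front faces flush with the rails. The lowest rung's underside is at z = 309 mm and rungs are spaced 246 mm apart (underside to underside).

C is a chair: 420×450 mm seat, 30 mm thick, top at z = 451 mm, on four 46 mm square corner legs flush with the seat edges. A 27 mm thick backrest slab spans the full seat width, extending 483 mm above the seat top, its back face flush with the seat's +y edge.

The ladder is on top of the table, centred. The chair is on the floor beside the table on its −x side.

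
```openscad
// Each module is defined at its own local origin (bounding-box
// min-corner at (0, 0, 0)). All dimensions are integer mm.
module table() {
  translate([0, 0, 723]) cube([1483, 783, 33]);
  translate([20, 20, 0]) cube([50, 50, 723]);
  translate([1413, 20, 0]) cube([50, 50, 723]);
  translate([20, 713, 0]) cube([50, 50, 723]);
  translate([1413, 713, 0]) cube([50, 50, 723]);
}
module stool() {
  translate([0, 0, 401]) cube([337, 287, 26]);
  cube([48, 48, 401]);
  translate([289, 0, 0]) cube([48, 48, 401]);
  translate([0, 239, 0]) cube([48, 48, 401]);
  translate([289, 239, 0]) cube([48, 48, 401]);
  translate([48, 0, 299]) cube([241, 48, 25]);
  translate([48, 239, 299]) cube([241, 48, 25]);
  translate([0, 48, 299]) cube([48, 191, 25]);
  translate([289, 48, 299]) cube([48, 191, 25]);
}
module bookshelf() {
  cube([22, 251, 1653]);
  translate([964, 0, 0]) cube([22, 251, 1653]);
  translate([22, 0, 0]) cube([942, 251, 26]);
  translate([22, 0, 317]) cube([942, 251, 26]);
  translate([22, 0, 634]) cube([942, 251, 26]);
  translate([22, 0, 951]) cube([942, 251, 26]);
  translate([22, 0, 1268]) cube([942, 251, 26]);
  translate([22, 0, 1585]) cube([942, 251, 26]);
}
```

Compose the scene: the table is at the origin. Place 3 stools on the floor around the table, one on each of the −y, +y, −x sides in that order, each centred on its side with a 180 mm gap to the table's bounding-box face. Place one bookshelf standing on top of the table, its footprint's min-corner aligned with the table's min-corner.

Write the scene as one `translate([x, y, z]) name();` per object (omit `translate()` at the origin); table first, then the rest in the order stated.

table();
translate([573, -467, 0]) stool();
translate([573, 963, 0]) stool();
translate([-517, 248, 0]) stool();
translate([0, 0, 756]) bookshelf();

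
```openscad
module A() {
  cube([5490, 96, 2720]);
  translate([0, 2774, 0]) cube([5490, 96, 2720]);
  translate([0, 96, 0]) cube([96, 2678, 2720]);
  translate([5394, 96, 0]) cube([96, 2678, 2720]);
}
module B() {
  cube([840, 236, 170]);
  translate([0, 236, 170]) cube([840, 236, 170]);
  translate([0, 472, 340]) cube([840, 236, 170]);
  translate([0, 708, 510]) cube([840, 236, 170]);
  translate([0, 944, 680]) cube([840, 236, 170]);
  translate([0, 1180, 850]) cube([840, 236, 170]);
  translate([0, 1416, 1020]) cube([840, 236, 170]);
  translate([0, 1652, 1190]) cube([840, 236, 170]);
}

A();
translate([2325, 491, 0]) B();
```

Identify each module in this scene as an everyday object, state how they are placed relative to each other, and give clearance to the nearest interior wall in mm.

A is a house frame. B is a staircase. The staircase sits inside the house frame, centred. The clearance to the nearest interior wall is 395 mm.

Clearances: x = 2229, y = 395; minimum 395 mm.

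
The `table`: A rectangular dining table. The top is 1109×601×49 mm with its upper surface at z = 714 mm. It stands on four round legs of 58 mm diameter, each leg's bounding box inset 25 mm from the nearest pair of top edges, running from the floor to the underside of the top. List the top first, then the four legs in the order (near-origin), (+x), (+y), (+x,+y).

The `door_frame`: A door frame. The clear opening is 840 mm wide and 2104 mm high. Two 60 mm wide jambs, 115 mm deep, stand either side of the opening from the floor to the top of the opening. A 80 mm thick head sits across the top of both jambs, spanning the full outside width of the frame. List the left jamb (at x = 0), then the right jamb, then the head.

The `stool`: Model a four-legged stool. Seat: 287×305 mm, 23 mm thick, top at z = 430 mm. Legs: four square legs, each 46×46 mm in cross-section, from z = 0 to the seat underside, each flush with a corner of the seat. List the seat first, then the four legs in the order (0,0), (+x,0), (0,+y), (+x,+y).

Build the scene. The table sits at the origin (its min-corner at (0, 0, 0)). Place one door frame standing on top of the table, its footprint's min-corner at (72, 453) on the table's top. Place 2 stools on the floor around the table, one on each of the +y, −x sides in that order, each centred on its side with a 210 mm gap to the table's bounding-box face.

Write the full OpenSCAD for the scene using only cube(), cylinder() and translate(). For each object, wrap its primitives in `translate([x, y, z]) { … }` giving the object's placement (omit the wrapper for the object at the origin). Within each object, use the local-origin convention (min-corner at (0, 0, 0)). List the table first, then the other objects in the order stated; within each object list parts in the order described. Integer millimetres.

translate([0, 0, 665]) cube([1109, 601, 49]);
translate([54, 54, 0]) cylinder(h = 665, r = 29);
translate([1055, 54, 0]) cylinder(h = 665, r = 29);
translate([54, 547, 0]) cylinder(h = 665, r = 29);
translate([1055, 547, 0]) cylinder(h = 665, r = 29);
translate([72, 453, 714]) {
  cube([60, 115, 2104]);
  translate([900, 0, 0]) cube([60, 115, 2104]);
  translate([0, 0, 2104]) cube([960, 115, 80]);
}
translate([411, 811, 0]) {
  translate([0, 0, 407]) cube([287, 305, 23]);
  cube([46, 46, 407]);
  translate([241, 0, 0]) cube([46, 46, 407]);
  translate([0, 259, 0]) cube([46, 46, 407]);
  translate([241, 259, 0]) cube([46, 46, 407]);
}
translate([-497, 148, 0]) {
  translate([0, 0, 407]) cube([287, 305, 23]);
  cube([46, 46, 407]);
  translate([241, 0, 0]) cube([46, 46, 407]);
  translate([0, 259, 0]) cube([46, 46, 407]);
  translate([241, 259, 0]) cube([46, 46, 407]);
}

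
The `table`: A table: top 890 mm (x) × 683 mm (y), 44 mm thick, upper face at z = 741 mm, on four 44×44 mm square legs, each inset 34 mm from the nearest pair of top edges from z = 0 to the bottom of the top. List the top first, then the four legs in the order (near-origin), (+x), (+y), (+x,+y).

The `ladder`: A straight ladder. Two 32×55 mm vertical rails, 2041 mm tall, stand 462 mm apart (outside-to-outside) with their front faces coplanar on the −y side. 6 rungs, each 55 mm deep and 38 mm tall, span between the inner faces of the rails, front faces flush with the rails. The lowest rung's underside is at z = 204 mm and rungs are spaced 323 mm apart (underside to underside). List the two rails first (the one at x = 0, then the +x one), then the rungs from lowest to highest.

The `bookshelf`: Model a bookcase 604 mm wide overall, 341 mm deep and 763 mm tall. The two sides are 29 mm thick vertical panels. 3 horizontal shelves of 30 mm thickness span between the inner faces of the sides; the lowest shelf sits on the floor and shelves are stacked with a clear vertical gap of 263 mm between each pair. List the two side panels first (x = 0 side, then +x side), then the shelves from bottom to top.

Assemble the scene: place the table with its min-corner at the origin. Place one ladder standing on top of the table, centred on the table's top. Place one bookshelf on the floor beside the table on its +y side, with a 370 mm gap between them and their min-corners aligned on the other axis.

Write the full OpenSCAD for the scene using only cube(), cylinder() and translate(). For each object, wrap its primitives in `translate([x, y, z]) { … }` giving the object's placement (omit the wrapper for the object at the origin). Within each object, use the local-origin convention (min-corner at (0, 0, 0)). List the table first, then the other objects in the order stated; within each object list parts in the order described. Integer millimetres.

translate([0, 0, 697]) cube([890, 683, 44]);
translate([34, 34, 0]) cube([44, 44, 697]);
translate([812, 34, 0]) cube([44, 44, 697]);
translate([34, 605, 0]) cube([44, 44, 697]);
translate([812, 605, 0]) cube([44, 44, 697]);
translate([214, 314, 741]) {
  cube([32, 55, 2041]);
  translate([430, 0, 0]) cube([32, 55, 2041]);
  translate([32, 0, 204]) cube([398, 55, 38]);
  translate([32, 0, 527]) cube([398, 55, 38]);
  translate([32, 0, 850]) cube([398, 55, 38]);
  translate([32, 0, 1173]) cube([398, 55, 38]);
  translate([32, 0, 1496]) cube([398, 55, 38]);
  translate([32, 0, 1819]) cube([398, 55, 38]);
}
translate([0, 1053, 0]) {
  cube([29, 341, 763]);
  translate([575, 0, 0]) cube([29, 341, 763]);
  translate([29, 0, 0]) cube([546, 341, 30]);
  translate([29, 0, 293]) cube([546, 341, 30]);
  translate([29, 0, 586]) cube([546, 341, 30]);
}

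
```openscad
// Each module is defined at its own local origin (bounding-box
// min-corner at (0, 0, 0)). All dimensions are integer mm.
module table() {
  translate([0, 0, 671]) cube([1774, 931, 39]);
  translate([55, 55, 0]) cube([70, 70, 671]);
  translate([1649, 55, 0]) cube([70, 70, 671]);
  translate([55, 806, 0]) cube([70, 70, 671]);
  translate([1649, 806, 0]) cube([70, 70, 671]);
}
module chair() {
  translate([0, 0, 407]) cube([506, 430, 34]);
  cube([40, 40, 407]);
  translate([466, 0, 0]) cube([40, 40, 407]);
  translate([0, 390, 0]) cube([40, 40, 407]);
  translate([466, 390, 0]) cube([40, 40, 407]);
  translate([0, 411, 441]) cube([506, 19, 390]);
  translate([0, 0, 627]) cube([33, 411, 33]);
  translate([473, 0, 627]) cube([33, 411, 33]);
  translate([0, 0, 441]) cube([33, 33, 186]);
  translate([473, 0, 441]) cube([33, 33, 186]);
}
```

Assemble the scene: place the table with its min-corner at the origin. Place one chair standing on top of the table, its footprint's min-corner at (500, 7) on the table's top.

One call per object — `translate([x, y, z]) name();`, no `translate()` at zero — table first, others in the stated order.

table();
translate([500, 7, 710]) chair();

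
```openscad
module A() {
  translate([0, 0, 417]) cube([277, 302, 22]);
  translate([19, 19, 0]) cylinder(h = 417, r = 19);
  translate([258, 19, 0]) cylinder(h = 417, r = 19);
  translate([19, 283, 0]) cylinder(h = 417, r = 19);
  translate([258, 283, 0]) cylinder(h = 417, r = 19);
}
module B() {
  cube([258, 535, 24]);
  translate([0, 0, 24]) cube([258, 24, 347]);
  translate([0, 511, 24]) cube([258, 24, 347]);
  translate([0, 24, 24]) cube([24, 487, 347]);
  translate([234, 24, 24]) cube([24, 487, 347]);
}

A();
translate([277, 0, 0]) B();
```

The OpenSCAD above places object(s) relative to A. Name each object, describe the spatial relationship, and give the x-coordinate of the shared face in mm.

The stool's +x face and the open box's −x face are both at x = 277 mm.

A is a stool. B is an open box. The open box is against the stool's +x side, with their −y faces flush. The x-coordinate of the shared face is 277 mm.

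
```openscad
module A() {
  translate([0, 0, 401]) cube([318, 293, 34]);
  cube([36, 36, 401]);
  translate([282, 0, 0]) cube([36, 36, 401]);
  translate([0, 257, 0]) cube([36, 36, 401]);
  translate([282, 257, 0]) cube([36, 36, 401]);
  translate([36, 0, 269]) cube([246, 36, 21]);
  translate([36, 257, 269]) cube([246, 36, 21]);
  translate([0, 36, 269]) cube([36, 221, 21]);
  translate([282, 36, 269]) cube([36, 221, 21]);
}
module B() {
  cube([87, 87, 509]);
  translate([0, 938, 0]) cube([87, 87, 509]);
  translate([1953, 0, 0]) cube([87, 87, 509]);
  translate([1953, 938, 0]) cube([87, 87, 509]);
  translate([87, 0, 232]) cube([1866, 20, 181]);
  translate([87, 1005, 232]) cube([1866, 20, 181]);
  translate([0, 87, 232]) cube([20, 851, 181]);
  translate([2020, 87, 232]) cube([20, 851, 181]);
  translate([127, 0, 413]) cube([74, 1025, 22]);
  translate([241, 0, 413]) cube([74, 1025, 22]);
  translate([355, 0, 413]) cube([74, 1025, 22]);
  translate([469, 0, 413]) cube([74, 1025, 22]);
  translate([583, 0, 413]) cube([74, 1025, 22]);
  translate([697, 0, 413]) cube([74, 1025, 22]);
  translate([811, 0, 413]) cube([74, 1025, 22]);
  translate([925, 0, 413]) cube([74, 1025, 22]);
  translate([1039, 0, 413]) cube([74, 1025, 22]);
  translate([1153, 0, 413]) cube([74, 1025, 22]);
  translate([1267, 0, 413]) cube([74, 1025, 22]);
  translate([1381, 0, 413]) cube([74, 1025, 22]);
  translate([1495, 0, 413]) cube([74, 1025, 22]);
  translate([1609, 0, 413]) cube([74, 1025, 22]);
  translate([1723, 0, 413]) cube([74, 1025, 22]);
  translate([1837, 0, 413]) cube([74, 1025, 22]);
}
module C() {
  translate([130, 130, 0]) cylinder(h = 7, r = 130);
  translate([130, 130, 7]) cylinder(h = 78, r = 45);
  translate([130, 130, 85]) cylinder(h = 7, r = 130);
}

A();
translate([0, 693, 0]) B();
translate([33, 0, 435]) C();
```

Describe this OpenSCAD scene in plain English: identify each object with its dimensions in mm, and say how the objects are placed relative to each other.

A is a four-legged stool. The seat is a 318×293×34 mm slab whose top surface is at z = 435 mm; four square legs, each 36×36 mm in cross-section, run from the floor (z = 0) to the underside of the seat, each flush with a corner of the seat. Four stretchers, 36 mm wide and 21 mm tall, connect adjacent legs with their undersides at z = 269 mm, each running between the inner faces of the legs it joins and aligned with the legs' outer faces on the other axis.

B is a bed frame 2040 mm long (x) by 1025 mm wide (y). Four 87×87 mm corner posts, 509 mm tall, at the corners of the footprint. Four rails of 20 mm thickness and 181 mm height run between adjacent posts with their undersides at z = 232 mm, their outer faces flush with the outside of the frame (the two x-running rails run between the posts' inner faces; the two y-running rails run between the posts' inner faces). 16 slats, each 74 mm wide (x) and 22 mm thick, lie across the top of the two x-running rails, running the full 1025 mm width of the frame in y; the slats are evenly spaced along x between the inner faces of the end posts with equal gaps (rounded down to the nearest mm) at the −x end and between each pair — any rounding remainder accumulates at the +x end.

C is a spool: two coaxial disc flanges of radius 130 mm and thickness 7 mm, joined by a core cylinder of radius 45 mm and height 78 mm. The lower flange rests on z = 0 and the three cylinders share a vertical axis.

The bed frame is on the floor beside the stool on its +y side. The spool is on top of the stool.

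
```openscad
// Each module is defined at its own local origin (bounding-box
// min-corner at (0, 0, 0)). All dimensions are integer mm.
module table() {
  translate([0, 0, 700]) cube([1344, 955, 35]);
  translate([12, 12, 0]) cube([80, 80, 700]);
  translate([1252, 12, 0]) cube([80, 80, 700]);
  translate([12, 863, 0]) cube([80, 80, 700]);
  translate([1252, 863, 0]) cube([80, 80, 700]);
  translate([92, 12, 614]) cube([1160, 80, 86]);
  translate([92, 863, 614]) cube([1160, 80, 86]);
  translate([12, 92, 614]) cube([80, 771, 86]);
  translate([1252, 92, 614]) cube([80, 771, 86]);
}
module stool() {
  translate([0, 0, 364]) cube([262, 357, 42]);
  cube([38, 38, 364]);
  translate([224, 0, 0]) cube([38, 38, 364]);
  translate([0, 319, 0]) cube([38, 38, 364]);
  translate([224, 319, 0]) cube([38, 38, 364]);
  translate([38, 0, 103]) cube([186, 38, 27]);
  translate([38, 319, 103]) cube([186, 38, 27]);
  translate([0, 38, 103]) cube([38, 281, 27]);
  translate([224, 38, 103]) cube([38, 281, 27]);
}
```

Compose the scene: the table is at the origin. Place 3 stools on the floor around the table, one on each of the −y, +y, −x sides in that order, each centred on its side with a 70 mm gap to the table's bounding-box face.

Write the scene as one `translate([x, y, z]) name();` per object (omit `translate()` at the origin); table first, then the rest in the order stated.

table();
translate([541, -427, 0]) stool();
translate([541, 1025, 0]) stool();
translate([-332, 299, 0]) stool();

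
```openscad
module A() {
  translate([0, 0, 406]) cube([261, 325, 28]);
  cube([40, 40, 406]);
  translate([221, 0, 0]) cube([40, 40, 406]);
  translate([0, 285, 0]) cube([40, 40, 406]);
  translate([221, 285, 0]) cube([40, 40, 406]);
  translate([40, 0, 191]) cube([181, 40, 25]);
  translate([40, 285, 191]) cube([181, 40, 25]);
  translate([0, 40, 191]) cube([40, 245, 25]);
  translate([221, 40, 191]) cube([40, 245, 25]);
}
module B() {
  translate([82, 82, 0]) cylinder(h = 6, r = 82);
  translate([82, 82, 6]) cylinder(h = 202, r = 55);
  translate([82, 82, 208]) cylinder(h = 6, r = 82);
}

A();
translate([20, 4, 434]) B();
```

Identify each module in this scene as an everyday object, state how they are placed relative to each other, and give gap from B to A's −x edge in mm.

The spool's min-x is at 20; the stool's min-x is 0; gap = 20 mm.

A is a stool. B is a spool. The spool is on top of the stool. The gap from the spool to the stool's −x edge is 20 mm.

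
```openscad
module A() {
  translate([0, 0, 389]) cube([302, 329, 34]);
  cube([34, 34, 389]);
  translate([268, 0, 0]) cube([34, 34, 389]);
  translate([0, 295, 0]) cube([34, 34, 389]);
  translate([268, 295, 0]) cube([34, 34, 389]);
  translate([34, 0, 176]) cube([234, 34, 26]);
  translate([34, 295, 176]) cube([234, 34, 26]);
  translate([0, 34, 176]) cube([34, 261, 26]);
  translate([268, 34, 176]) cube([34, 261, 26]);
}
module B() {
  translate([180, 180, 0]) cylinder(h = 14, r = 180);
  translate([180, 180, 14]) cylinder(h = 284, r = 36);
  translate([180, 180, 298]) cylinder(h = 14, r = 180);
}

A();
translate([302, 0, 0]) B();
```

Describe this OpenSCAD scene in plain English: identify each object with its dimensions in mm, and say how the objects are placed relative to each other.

A is a simple wooden stool: a rectangular seat 302 mm (x) by 329 mm (y), 34 mm thick, top face at z = 423 mm, on four square legs, each 34×34 mm in cross-section. The legs rest on z = 0, each flush with a corner of the seat. Four stretchers, 34 mm wide and 26 mm tall, connect adjacent legs with their undersides at z = 176 mm, each running between the inner faces of the legs it joins and aligned with the legs' outer faces on the other axis.

B is a spool: two coaxial disc flanges of radius 180 mm and thickness 14 mm, joined by a core cylinder of radius 36 mm and height 284 mm. The lower flange rests on z = 0 and the three cylinders share a vertical axis.

The spool is against the stool's +x side, with their −y faces flush.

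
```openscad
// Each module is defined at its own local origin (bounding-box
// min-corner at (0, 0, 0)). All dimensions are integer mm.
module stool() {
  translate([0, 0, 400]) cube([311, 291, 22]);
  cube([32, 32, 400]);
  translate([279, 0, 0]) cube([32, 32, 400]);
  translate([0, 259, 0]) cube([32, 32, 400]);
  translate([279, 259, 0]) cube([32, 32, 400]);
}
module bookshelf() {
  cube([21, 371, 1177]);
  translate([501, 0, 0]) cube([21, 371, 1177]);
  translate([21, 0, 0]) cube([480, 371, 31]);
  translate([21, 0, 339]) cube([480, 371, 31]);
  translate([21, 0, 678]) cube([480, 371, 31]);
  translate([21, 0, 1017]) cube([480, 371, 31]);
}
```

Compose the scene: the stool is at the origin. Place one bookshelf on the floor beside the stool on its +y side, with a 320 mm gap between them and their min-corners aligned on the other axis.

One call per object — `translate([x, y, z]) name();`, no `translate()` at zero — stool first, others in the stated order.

stool();
translate([0, 611, 0]) bookshelf();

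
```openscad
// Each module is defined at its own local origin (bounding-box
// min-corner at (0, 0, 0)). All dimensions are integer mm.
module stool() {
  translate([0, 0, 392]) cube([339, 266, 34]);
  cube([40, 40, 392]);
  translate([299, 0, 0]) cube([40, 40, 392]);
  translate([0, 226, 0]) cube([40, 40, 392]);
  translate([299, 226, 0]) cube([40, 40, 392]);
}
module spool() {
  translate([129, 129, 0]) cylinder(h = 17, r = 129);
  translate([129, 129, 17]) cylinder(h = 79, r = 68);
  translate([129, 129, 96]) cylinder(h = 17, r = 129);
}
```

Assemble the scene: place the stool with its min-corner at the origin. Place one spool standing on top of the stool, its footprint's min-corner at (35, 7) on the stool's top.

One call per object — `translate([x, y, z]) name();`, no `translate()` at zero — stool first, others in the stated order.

stool();
translate([35, 7, 426]) spool();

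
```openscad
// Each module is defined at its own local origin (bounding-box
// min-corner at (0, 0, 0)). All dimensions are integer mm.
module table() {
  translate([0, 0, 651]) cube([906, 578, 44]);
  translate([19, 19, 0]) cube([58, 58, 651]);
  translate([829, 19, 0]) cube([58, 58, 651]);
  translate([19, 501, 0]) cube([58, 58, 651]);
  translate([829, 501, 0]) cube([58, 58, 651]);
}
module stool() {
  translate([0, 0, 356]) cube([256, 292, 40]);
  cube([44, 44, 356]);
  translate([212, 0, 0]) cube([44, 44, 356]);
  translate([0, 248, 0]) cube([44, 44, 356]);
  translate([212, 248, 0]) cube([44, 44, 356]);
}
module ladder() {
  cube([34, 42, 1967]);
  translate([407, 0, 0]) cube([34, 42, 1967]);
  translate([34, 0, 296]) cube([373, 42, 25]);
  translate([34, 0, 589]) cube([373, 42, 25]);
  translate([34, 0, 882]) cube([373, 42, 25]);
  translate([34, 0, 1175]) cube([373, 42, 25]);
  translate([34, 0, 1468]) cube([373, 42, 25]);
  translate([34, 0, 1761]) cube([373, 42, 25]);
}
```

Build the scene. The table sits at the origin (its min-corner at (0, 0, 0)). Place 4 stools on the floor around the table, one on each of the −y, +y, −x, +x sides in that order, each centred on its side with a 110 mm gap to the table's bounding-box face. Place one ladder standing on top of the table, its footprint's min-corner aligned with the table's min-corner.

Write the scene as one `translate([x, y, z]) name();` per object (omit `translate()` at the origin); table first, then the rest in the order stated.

table();
translate([325, -402, 0]) stool();
translate([325, 688, 0]) stool();
translate([-366, 143, 0]) stool();
translate([1016, 143, 0]) stool();
translate([0, 0, 695]) ladder();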